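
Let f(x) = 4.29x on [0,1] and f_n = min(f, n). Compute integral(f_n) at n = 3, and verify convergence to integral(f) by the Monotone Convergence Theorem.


f(x) = 4.29x on [0,1]; f_n(x) = min(4.29x, n). At n = 3:
Step 1: f(x) reaches 3 at x = 3/4.29 = 0.699301
Step 2: integral(f_3) = integral(4.29x, 0, 0.699301) + integral(3, 0.699301, 1)
       = 4.29*0.699301^2/2 + 3*(1 - 0.699301)
       = 1.048951 + 0.902098
       = 1.951049
Step 3: As n -> infinity, f_n increases to f, so by MCT integral(f_n) -> integral(f) = 4.29/2 = 2.145.
Convergence: integral(f_3) = 1.951049 -> 2.145 as n -> infinity


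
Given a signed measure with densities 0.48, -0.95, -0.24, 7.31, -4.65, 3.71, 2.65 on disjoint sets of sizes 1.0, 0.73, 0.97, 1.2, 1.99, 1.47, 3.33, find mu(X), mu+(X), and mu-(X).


Step 1: Compute signed measure on each set:
  Set 1: 0.48 * 1.0 = 0.48
  Set 2: -0.95 * 0.73 = -0.6935
  Set 3: -0.24 * 0.97 = -0.2328
  Set 4: 7.31 * 1.2 = 8.772
  Set 5: -4.65 * 1.99 = -9.2535
  Set 6: 3.71 * 1.47 = 5.4537
  Set 7: 2.65 * 3.33 = 8.8245
Step 2: Total signed measure = (0.48) + (-0.6935) + (-0.2328) + (8.772) + (-9.2535) + (5.4537) + (8.8245)
     = 13.3504
Step 3: Positive part mu+(X) = sum of positive contributions = 23.5302
Step 4: Negative part mu-(X) = |sum of negative contributions| = 10.1798


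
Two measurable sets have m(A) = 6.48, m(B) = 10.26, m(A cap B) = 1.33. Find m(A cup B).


By inclusion-exclusion: m(A u B) = m(A) + m(B) - m(A n B)
= 6.48 + 10.26 - 1.33
= 15.41


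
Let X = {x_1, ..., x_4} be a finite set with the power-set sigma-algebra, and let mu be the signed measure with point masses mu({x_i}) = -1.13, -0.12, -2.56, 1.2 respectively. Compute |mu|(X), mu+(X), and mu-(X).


Step 1: Every measurable set is a union of atoms (the cells / points), so a Hahn decomposition is
  obtained by grouping atoms by sign: P = union of atoms with mu > 0, N = union of the remaining atoms.
  Atoms in P (indices): 4;  atoms in N (indices): 1, 2, 3
  Positive values: 1.2
  Negative values: -1.13, -0.12, -2.56
Step 2: mu+(X) = mu(P) = sum of positive atom values = 1.2
Step 3: mu-(X) = -mu(N) = sum of |negative atom values| = 3.81
Step 4: |mu|(X) = mu+(X) + mu-(X) = 1.2 + 3.81 = 5.01


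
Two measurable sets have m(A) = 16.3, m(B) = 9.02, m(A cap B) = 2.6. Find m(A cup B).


By inclusion-exclusion: m(A u B) = m(A) + m(B) - m(A n B)
= 16.3 + 9.02 - 2.6
= 22.72


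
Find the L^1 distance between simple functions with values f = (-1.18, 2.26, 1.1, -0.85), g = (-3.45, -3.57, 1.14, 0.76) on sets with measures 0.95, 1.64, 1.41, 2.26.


Step 1: Compute differences f_i - g_i:
  -1.18 - -3.45 = 2.27
  2.26 - -3.57 = 5.83
  1.1 - 1.14 = -0.04
  -0.85 - 0.76 = -1.61
Step 2: Compute |diff|^1 * measure for each set:
  |2.27|^1 * 0.95 = 2.27 * 0.95 = 2.1565
  |5.83|^1 * 1.64 = 5.83 * 1.64 = 9.5612
  |-0.04|^1 * 1.41 = 0.04 * 1.41 = 0.0564
  |-1.61|^1 * 2.26 = 1.61 * 2.26 = 3.6386
Step 3: Sum = 15.4127
Step 4: ||f-g||_1 = (15.4127)^(1/1) = 15.4127


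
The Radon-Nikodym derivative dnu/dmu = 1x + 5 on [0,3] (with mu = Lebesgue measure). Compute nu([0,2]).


nu(A) = integral_A (dnu/dmu) dmu = integral_0^2 (1x + 5) dx
Step 1: Antiderivative F(x) = (1/2)x^2 + 5x
Step 2: F(2) = (1/2)*2^2 + 5*2 = 2 + 10 = 12
Step 3: F(0) = (1/2)*0^2 + 5*0 = 0.0 + 0 = 0.0
Step 4: nu([0,2]) = F(2) - F(0) = 12 - 0.0 = 12


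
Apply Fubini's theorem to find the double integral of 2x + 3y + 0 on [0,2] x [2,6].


By Fubini, integrate in x first, then y.
Step 1: Fix y, integrate over x in [0,2]:
  integral(2x + 3y + 0, x=0..2)
  = 2*(2^2 - 0^2)/2 + (3y + 0)*(2 - 0)
  = 4 + (3y + 0)*2
  = 4 + 6y + 0
  = 4 + 6y
Step 2: Integrate over y in [2,6]:
  integral(4 + 6y, y=2..6)
  = 4*4 + 6*(6^2 - 2^2)/2
  = 16 + 96
  = 112


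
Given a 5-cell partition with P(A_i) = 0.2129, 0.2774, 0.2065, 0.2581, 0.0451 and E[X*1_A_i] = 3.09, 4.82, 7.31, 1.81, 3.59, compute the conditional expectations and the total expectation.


For each cell A_i: E[X|A_i] = E[X*1_A_i] / P(A_i)
Step 1: E[X|A_1] = 3.09 / 0.2129 = 14.513856
Step 2: E[X|A_2] = 4.82 / 0.2774 = 17.375631
Step 3: E[X|A_3] = 7.31 / 0.2065 = 35.399516
Step 4: E[X|A_4] = 1.81 / 0.2581 = 7.012786
Step 5: E[X|A_5] = 3.59 / 0.0451 = 79.600887
Verification: E[X] = sum E[X*1_A_i] = 3.09 + 4.82 + 7.31 + 1.81 + 3.59 = 20.62


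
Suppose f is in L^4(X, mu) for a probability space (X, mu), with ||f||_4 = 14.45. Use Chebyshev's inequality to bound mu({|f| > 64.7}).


Chebyshev/Markov inequality: mu(|f| > eps) <= (||f||_p / eps)^p
Step 1: ||f||_4 / eps = 14.45 / 64.7 = 0.223338
Step 2: Raise to power p = 4:
  (0.223338)^4 = 0.002488
Step 3: Therefore mu(|f| > 64.7) <= 0.002488


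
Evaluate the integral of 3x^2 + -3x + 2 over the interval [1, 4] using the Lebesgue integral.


The Lebesgue integral of a Riemann-integrable function agrees with the Riemann integral.
Antiderivative F(x) = (3/3)x^3 + (-3/2)x^2 + 2x
F(4) = (3/3)*4^3 + (-3/2)*4^2 + 2*4
     = (3/3)*64 + (-3/2)*16 + 2*4
     = 64 + -24 + 8
     = 48
F(1) = 1.5
Integral = F(4) - F(1) = 48 - 1.5 = 46.5


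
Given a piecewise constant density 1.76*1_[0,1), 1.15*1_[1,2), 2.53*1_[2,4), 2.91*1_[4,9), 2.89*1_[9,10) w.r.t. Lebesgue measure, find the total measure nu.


Integrate each piece of the Radon-Nikodym derivative:
Step 1: integral_0^1 1.76 dx = 1.76*(1-0) = 1.76*1 = 1.76
Step 2: integral_1^2 1.15 dx = 1.15*(2-1) = 1.15*1 = 1.15
Step 3: integral_2^4 2.53 dx = 2.53*(4-2) = 2.53*2 = 5.06
Step 4: integral_4^9 2.91 dx = 2.91*(9-4) = 2.91*5 = 14.55
Step 5: integral_9^10 2.89 dx = 2.89*(10-9) = 2.89*1 = 2.89
Total: 1.76 + 1.15 + 5.06 + 14.55 + 2.89 = 25.41


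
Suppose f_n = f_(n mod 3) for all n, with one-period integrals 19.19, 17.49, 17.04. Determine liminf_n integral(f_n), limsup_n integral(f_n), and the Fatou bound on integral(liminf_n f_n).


The sequence (integral(f_n)) is periodic with period 3, repeating the values 19.19, 17.49, 17.04 indefinitely.
Step 1: For a periodic sequence, every tail (a_m, a_(m+1), ...) contains all 3 period values infinitely often.
Step 2: Hence inf of every tail = min of the period values = min(19.19, 17.49, 17.04) = 17.04.
        liminf_n integral(f_n) = sup over m of (inf of tail from m) = 17.04.
Step 3: Similarly sup of every tail = max of the period values = 19.19.
        limsup_n integral(f_n) = 19.19.
Step 4: Fatou's lemma: integral(liminf_n f_n) <= liminf_n integral(f_n) = 17.04.
        So the integral of the pointwise liminf is at most 17.04.


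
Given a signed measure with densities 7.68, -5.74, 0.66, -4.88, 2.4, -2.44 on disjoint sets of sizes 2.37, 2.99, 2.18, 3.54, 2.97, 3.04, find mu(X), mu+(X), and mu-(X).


Step 1: Compute signed measure on each set:
  Set 1: 7.68 * 2.37 = 18.2016
  Set 2: -5.74 * 2.99 = -17.1626
  Set 3: 0.66 * 2.18 = 1.4388
  Set 4: -4.88 * 3.54 = -17.2752
  Set 5: 2.4 * 2.97 = 7.128
  Set 6: -2.44 * 3.04 = -7.4176
Step 2: Total signed measure = (18.2016) + (-17.1626) + (1.4388) + (-17.2752) + (7.128) + (-7.4176)
     = -15.087
Step 3: Positive part mu+(X) = sum of positive contributions = 26.7684
Step 4: Negative part mu-(X) = |sum of negative contributions| = 41.8554


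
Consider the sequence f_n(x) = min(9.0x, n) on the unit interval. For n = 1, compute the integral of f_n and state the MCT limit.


f(x) = 9.0x on [0,1]; f_n(x) = min(9.0x, n). At n = 1:
Step 1: f(x) reaches 1 at x = 1/9.0 = 0.111111
Step 2: integral(f_1) = integral(9.0x, 0, 0.111111) + integral(1, 0.111111, 1)
       = 9.0*0.111111^2/2 + 1*(1 - 0.111111)
       = 0.055556 + 0.888889
       = 0.944444
Step 3: As n -> infinity, f_n increases to f, so by MCT integral(f_n) -> integral(f) = 9.0/2 = 4.5.
Convergence: integral(f_1) = 0.944444 -> 4.5 as n -> infinity


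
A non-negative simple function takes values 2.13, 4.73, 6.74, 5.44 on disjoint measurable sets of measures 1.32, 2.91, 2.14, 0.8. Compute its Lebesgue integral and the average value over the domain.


Step 1: Integral = sum(value_i * measure_i)
= 2.13*1.32 + 4.73*2.91 + 6.74*2.14 + 5.44*0.8
= 2.8116 + 13.7643 + 14.4236 + 4.352
= 35.3515
Step 2: Total measure of domain = 1.32 + 2.91 + 2.14 + 0.8 = 7.17
Step 3: Average value = 35.3515 / 7.17 = 4.930474


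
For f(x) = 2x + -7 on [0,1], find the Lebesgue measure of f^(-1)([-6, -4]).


f^(-1)([-6, -4]) = {x : -6 <= 2x + -7 <= -4}
Solving: (-6 - -7)/2 <= x <= (-4 - -7)/2
= [0.5, 1.5]
Intersecting with [0,1]: [0.5, 1]
Measure = 1 - 0.5 = 0.5


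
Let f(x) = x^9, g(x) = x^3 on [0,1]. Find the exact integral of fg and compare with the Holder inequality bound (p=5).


Step 1: Exact integral of f*g = integral(x^12, 0, 1) = 1/13
     = 0.076923
Step 2: Holder bound with p=5, q=1.25:
  ||f||_p = (integral x^45 dx)^(1/5) = (1/46)^(1/5) = 0.464995
  ||g||_q = (integral x^3.75 dx)^(1/1.25) = (1/4.75)^(1/1.25) = 0.287505
Step 3: Holder bound = ||f||_p * ||g||_q = 0.464995 * 0.287505 = 0.133688
Verification: 0.076923 <= 0.133688 (Holder holds)


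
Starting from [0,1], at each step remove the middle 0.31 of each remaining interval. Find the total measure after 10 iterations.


Step 1: At each step, fraction remaining = 1 - 0.31 = 0.69
Step 2: After 10 steps, measure = (0.69)^10
Result = 0.024462


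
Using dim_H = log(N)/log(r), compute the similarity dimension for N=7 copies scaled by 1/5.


For a self-similar set with N copies scaled by 1/r:
dim_H = log(N)/log(r) = log(7)/log(5)
= 1.94591/1.609438
= 1.209062


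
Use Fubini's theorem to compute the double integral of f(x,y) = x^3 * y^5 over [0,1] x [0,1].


By Fubini's theorem, the double integral factors as a product of single integrals:
Step 1: integral_0^1 x^3 dx = [x^4/4] from 0 to 1
     = 1^4/4 = 0.25
Step 2: integral_0^1 y^5 dy = [y^6/6] from 0 to 1
     = 1^6/6 = 0.166667
Step 3: Double integral = 0.25 * 0.166667 = 0.041667


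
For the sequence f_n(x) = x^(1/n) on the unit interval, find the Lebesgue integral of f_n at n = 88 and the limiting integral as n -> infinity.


At n = 88: f_88(x) = x^(1/88).
Step 1: integral(x^(1/88), 0, 1) = [x^(1/88+1) / (1/88+1)] from 0 to 1
     = 1 / (1/88 + 1) = 1 / ((88+1)/88) = 88/(88+1)
     = 88/89 = 0.988764
Step 2: As n -> infinity, f_n(x) = x^(1/n) -> 1 for x in (0,1], and f_n is increasing in n.
By MCT, lim_n integral(f_n) = integral(lim_n f_n) = integral(1, 0, 1) = 1.
Step 3: Verify convergence: 88/89 = 0.988764 -> 1


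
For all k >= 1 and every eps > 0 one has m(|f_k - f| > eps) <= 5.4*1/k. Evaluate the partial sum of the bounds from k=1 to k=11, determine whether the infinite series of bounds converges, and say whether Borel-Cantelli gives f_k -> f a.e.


Step 1: List the terms 5.4*1/k for k = 1 to 11:
  k=1: 5.4
  k=2: 2.7
  k=3: 1.8
  k=4: 1.35
  k=5: 1.08
  k=6: 0.9
  k=7: 0.771429
  k=8: 0.675
  k=9: 0.6
  k=10: 0.54
  k=11: 0.490909
Step 2: Partial sum = 5.4 + 2.7 + 1.8 + 1.35 + 1.08 + 0.9 + 0.771429 + 0.675 + 0.6 + 0.54 + 0.490909
     = 16.307338
Step 3: The full series sum_(k>=1) 5.4*1/k diverges (harmonic series, p = 1; a nonzero constant multiple of a divergent series diverges).
Step 4: The (first) Borel-Cantelli lemma requires a summable sequence of measures, so it does not apply here;
        from this bound alone no conclusion about a.e. convergence can be drawn (convergence in measure still
        gives an a.e.-convergent subsequence, but not a.e. convergence of the whole sequence).
Conclusion: series diverges; Borel-Cantelli is inconclusive about a.e. convergence of f_k.


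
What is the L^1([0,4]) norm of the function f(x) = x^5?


Step 1: ||f||_1 = (integral_0^4 |x^5|^1 dx)^(1/1)
     = (integral_0^4 x^5 dx)^(1/1)
Step 2: integral_0^4 x^5 dx = [x^6/(6)] from 0 to 4 = 4^6/6
     = 4096/6 = 682.666667
Step 3: ||f||_1 = (682.666667)^(1/1) = 682.666667


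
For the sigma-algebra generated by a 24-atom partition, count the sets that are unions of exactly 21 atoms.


Each element of F is a union of some subset of the 24 atoms.
Elements that are unions of exactly 21 atoms correspond to 21-element subsets of the 24 atoms.
Count = C(24, 21) = 24! / (21! * 3!) = 2024.


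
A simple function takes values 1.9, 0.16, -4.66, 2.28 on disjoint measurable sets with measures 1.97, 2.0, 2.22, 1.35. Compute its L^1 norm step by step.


Step 1: Compute |f_i|^1 for each value:
  |1.9|^1 = 1.9
  |0.16|^1 = 0.16
  |-4.66|^1 = 4.66
  |2.28|^1 = 2.28
Step 2: Multiply by measures and sum:
  1.9 * 1.97 = 3.743
  0.16 * 2.0 = 0.32
  4.66 * 2.22 = 10.3452
  2.28 * 1.35 = 3.078
Sum = 3.743 + 0.32 + 10.3452 + 3.078 = 17.4862
Step 3: Take the p-th root:
||f||_1 = (17.4862)^(1/1) = 17.4862


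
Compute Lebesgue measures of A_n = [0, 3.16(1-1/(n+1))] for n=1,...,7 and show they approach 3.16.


By continuity of measure from below: if A_n increases to A, then m(A_n) -> m(A).
Here A = [0, 3.16], so m(A) = 3.16
Step 1: a_1 = 3.16*(1 - 1/2) = 1.58, m(A_1) = 1.58
Step 2: a_2 = 3.16*(1 - 1/3) = 2.1067, m(A_2) = 2.1067
Step 3: a_3 = 3.16*(1 - 1/4) = 2.37, m(A_3) = 2.37
Step 4: a_4 = 3.16*(1 - 1/5) = 2.528, m(A_4) = 2.528
Step 5: a_5 = 3.16*(1 - 1/6) = 2.6333, m(A_5) = 2.6333
Step 6: a_6 = 3.16*(1 - 1/7) = 2.7086, m(A_6) = 2.7086
Step 7: a_7 = 3.16*(1 - 1/8) = 2.765, m(A_7) = 2.765
Limit: m(A_n) -> m([0,3.16]) = 3.16


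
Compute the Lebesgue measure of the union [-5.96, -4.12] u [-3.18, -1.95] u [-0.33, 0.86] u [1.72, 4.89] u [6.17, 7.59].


For pairwise disjoint intervals, m(union) = sum of lengths.
= (-4.12 - -5.96) + (-1.95 - -3.18) + (0.86 - -0.33) + (4.89 - 1.72) + (7.59 - 6.17)
= 1.84 + 1.23 + 1.19 + 3.17 + 1.42
= 8.85


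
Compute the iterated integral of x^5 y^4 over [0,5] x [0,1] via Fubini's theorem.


By Fubini's theorem, the double integral factors as a product of single integrals:
Step 1: integral_0^5 x^5 dx = [x^6/6] from 0 to 5
     = 5^6/6 = 2604.166667
Step 2: integral_0^1 y^4 dy = [y^5/5] from 0 to 1
     = 1^5/5 = 0.2
Step 3: Double integral = 2604.166667 * 0.2 = 520.833333


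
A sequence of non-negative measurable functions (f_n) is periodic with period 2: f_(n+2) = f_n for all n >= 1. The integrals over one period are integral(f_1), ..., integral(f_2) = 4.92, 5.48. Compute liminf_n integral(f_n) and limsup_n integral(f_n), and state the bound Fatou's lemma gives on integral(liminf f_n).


The sequence (integral(f_n)) is periodic with period 2, repeating the values 4.92, 5.48 indefinitely.
Step 1: For a periodic sequence, every tail (a_m, a_(m+1), ...) contains all 2 period values infinitely often.
Step 2: Hence inf of every tail = min of the period values = min(4.92, 5.48) = 4.92.
        liminf_n integral(f_n) = sup over m of (inf of tail from m) = 4.92.
Step 3: Similarly sup of every tail = max of the period values = 5.48.
        limsup_n integral(f_n) = 5.48.
Step 4: Fatou's lemma: integral(liminf_n f_n) <= liminf_n integral(f_n) = 4.92.
        So the integral of the pointwise liminf is at most 4.92.


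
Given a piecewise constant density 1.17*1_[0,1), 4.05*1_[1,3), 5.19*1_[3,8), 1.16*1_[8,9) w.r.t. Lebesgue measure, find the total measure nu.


Integrate each piece of the Radon-Nikodym derivative:
Step 1: integral_0^1 1.17 dx = 1.17*(1-0) = 1.17*1 = 1.17
Step 2: integral_1^3 4.05 dx = 4.05*(3-1) = 4.05*2 = 8.1
Step 3: integral_3^8 5.19 dx = 5.19*(8-3) = 5.19*5 = 25.95
Step 4: integral_8^9 1.16 dx = 1.16*(9-8) = 1.16*1 = 1.16
Total: 1.17 + 8.1 + 25.95 + 1.16 = 36.38


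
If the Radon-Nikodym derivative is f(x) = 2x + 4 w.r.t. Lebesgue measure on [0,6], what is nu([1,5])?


nu(A) = integral_A (dnu/dmu) dmu = integral_1^5 (2x + 4) dx
Step 1: Antiderivative F(x) = (2/2)x^2 + 4x
Step 2: F(5) = (2/2)*5^2 + 4*5 = 25 + 20 = 45
Step 3: F(1) = (2/2)*1^2 + 4*1 = 1 + 4 = 5
Step 4: nu([1,5]) = F(5) - F(1) = 45 - 5 = 40


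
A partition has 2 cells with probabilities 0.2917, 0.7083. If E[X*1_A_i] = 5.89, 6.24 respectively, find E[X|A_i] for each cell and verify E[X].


For each cell A_i: E[X|A_i] = E[X*1_A_i] / P(A_i)
Step 1: E[X|A_1] = 5.89 / 0.2917 = 20.191978
Step 2: E[X|A_2] = 6.24 / 0.7083 = 8.809826
Verification: E[X] = sum E[X*1_A_i] = 5.89 + 6.24 = 12.13


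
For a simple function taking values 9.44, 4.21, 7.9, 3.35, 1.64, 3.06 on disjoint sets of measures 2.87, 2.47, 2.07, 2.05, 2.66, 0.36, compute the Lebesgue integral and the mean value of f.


Step 1: Integral = sum(value_i * measure_i)
= 9.44*2.87 + 4.21*2.47 + 7.9*2.07 + 3.35*2.05 + 1.64*2.66 + 3.06*0.36
= 27.0928 + 10.3987 + 16.353 + 6.8675 + 4.3624 + 1.1016
= 66.176
Step 2: Total measure of domain = 2.87 + 2.47 + 2.07 + 2.05 + 2.66 + 0.36 = 12.48
Step 3: Average value = 66.176 / 12.48 = 5.302564


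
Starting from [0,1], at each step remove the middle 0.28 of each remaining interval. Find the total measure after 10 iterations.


Step 1: At each step, fraction remaining = 1 - 0.28 = 0.72
Step 2: After 10 steps, measure = (0.72)^10
Result = 0.037439


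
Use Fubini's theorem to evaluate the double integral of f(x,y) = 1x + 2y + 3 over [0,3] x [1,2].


By Fubini, integrate in x first, then y.
Step 1: Fix y, integrate over x in [0,3]:
  integral(1x + 2y + 3, x=0..3)
  = 1*(3^2 - 0^2)/2 + (2y + 3)*(3 - 0)
  = 4.5 + (2y + 3)*3
  = 4.5 + 6y + 9
  = 13.5 + 6y
Step 2: Integrate over y in [1,2]:
  integral(13.5 + 6y, y=1..2)
  = 13.5*1 + 6*(2^2 - 1^2)/2
  = 13.5 + 9
  = 22.5


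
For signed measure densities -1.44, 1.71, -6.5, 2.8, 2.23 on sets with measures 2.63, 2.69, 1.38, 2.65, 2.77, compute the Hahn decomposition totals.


Step 1: Compute signed measure on each set:
  Set 1: -1.44 * 2.63 = -3.7872
  Set 2: 1.71 * 2.69 = 4.5999
  Set 3: -6.5 * 1.38 = -8.97
  Set 4: 2.8 * 2.65 = 7.42
  Set 5: 2.23 * 2.77 = 6.1771
Step 2: Total signed measure = (-3.7872) + (4.5999) + (-8.97) + (7.42) + (6.1771)
     = 5.4398
Step 3: Positive part mu+(X) = sum of positive contributions = 18.197
Step 4: Negative part mu-(X) = |sum of negative contributions| = 12.7572


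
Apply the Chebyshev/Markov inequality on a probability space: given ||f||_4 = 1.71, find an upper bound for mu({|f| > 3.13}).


Chebyshev/Markov inequality: mu(|f| > eps) <= (||f||_p / eps)^p
Step 1: ||f||_4 / eps = 1.71 / 3.13 = 0.546326
Step 2: Raise to power p = 4:
  (0.546326)^4 = 0.089086
Step 3: Therefore mu(|f| > 3.13) <= 0.089086


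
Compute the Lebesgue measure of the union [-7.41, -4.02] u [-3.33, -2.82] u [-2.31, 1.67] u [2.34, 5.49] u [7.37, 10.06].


For pairwise disjoint intervals, m(union) = sum of lengths.
= (-4.02 - -7.41) + (-2.82 - -3.33) + (1.67 - -2.31) + (5.49 - 2.34) + (10.06 - 7.37)
= 3.39 + 0.51 + 3.98 + 3.15 + 2.69
= 13.72


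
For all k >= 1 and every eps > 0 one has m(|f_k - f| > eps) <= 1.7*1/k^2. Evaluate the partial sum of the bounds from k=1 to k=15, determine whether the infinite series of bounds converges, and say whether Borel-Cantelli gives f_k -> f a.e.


Step 1: List the terms 1.7*1/k^2 for k = 1 to 15:
  k=1: 1.7
  k=2: 0.425
  k=3: 0.188889
  k=4: 0.10625
  k=5: 0.068
  k=6: 0.047222
  k=7: 0.034694
  k=8: 0.026562
  k=9: 0.020988
  k=10: 0.017
  k=11: 0.01405
  k=12: 0.011806
  k=13: 0.010059
  k=14: 0.008673
  k=15: 0.007556
Step 2: Partial sum = 1.7 + 0.425 + 0.188889 + 0.10625 + 0.068 + 0.047222 + 0.034694 + 0.026562 + 0.020988 + 0.017 + 0.01405 + 0.011806 + 0.010059 + 0.008673 + 0.007556
     = 2.686748
Step 3: The full series sum_(k>=1) 1.7*1/k^2 converges (p-series with p = 2 > 1; a constant multiple of a convergent series converges).
Step 4: Fix eps > 0. Since sum_k m(|f_k - f| > eps) < infinity, the Borel-Cantelli lemma gives
        m(limsup_k {|f_k - f| > eps}) = 0, i.e. for a.e. x, |f_k(x) - f(x)| <= eps for all large k.
        Applying this with eps = 1/j for j = 1, 2, ... and intersecting the countably many full-measure sets,
        for a.e. x we get limsup_k |f_k(x) - f(x)| <= 1/j for every j, hence f_k -> f almost everywhere.
Conclusion: series converges; Borel-Cantelli yields f_k -> f a.e.


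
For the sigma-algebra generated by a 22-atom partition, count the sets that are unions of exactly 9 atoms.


Each element of F is a union of some subset of the 22 atoms.
Elements that are unions of exactly 9 atoms correspond to 9-element subsets of the 22 atoms.
Count = C(22, 9) = 22! / (9! * 13!) = 497420.


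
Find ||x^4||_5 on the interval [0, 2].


Step 1: ||f||_5 = (integral_0^2 |x^4|^5 dx)^(1/5)
     = (integral_0^2 x^20 dx)^(1/5)
Step 2: integral_0^2 x^20 dx = [x^21/(21)] from 0 to 2 = 2^21/21
     = 2097152/21 = 99864.380952
Step 3: ||f||_5 = (99864.380952)^(1/5) = 9.997286


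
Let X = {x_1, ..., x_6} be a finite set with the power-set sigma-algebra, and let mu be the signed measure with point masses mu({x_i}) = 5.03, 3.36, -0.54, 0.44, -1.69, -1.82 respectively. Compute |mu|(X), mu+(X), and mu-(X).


Step 1: Every measurable set is a union of atoms (the cells / points), so a Hahn decomposition is
  obtained by grouping atoms by sign: P = union of atoms with mu > 0, N = union of the remaining atoms.
  Atoms in P (indices): 1, 2, 4;  atoms in N (indices): 3, 5, 6
  Positive values: 5.03, 3.36, 0.44
  Negative values: -0.54, -1.69, -1.82
Step 2: mu+(X) = mu(P) = sum of positive atom values = 8.83
Step 3: mu-(X) = -mu(N) = sum of |negative atom values| = 4.05
Step 4: |mu|(X) = mu+(X) + mu-(X) = 8.83 + 4.05 = 12.88


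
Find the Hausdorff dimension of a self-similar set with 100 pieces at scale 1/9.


For a self-similar set with N copies scaled by 1/r:
dim_H = log(N)/log(r) = log(100)/log(9)
= 4.60517/2.197225
= 2.095903


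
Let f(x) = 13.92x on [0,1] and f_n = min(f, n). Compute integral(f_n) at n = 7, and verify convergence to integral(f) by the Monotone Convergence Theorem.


f(x) = 13.92x on [0,1]; f_n(x) = min(13.92x, n). At n = 7:
Step 1: f(x) reaches 7 at x = 7/13.92 = 0.502874
Step 2: integral(f_7) = integral(13.92x, 0, 0.502874) + integral(7, 0.502874, 1)
       = 13.92*0.502874^2/2 + 7*(1 - 0.502874)
       = 1.760057 + 3.479885
       = 5.239943
Step 3: As n -> infinity, f_n increases to f, so by MCT integral(f_n) -> integral(f) = 13.92/2 = 6.96.
Convergence: integral(f_7) = 5.239943 -> 6.96 as n -> infinity


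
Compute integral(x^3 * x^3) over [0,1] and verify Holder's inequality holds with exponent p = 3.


Step 1: Exact integral of f*g = integral(x^6, 0, 1) = 1/7
     = 0.142857
Step 2: Holder bound with p=3, q=1.5:
  ||f||_p = (integral x^9 dx)^(1/3) = (1/10)^(1/3) = 0.464159
  ||g||_q = (integral x^4.5 dx)^(1/1.5) = (1/5.5)^(1/1.5) = 0.320941
Step 3: Holder bound = ||f||_p * ||g||_q = 0.464159 * 0.320941 = 0.148968
Verification: 0.142857 <= 0.148968 (Holder holds)


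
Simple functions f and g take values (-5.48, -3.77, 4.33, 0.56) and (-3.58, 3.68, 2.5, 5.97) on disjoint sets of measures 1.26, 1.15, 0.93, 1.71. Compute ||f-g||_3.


Step 1: Compute differences f_i - g_i:
  -5.48 - -3.58 = -1.9
  -3.77 - 3.68 = -7.45
  4.33 - 2.5 = 1.83
  0.56 - 5.97 = -5.41
Step 2: Compute |diff|^3 * measure for each set:
  |-1.9|^3 * 1.26 = 6.859 * 1.26 = 8.64234
  |-7.45|^3 * 1.15 = 413.493625 * 1.15 = 475.517669
  |1.83|^3 * 0.93 = 6.128487 * 0.93 = 5.699493
  |-5.41|^3 * 1.71 = 158.340421 * 1.71 = 270.76212
Step 3: Sum = 760.621622
Step 4: ||f-g||_3 = (760.621622)^(1/3) = 9.128293


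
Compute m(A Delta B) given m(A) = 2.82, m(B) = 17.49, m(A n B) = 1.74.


m(A Delta B) = m(A) + m(B) - 2*m(A n B)
= 2.82 + 17.49 - 2*1.74
= 2.82 + 17.49 - 3.48
= 16.83


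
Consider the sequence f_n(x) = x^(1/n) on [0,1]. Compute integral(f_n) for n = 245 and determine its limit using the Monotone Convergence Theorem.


At n = 245: f_245(x) = x^(1/245).
Step 1: integral(x^(1/245), 0, 1) = [x^(1/245+1) / (1/245+1)] from 0 to 1
     = 1 / (1/245 + 1) = 1 / ((245+1)/245) = 245/(245+1)
     = 245/246 = 0.995935
Step 2: As n -> infinity, f_n(x) = x^(1/n) -> 1 for x in (0,1], and f_n is increasing in n.
By MCT, lim_n integral(f_n) = integral(lim_n f_n) = integral(1, 0, 1) = 1.
Step 3: Verify convergence: 245/246 = 0.995935 -> 1


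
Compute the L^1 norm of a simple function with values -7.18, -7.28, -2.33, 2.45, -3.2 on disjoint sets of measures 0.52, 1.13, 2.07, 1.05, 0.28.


Step 1: Compute |f_i|^1 for each value:
  |-7.18|^1 = 7.18
  |-7.28|^1 = 7.28
  |-2.33|^1 = 2.33
  |2.45|^1 = 2.45
  |-3.2|^1 = 3.2
Step 2: Multiply by measures and sum:
  7.18 * 0.52 = 3.7336
  7.28 * 1.13 = 8.2264
  2.33 * 2.07 = 4.8231
  2.45 * 1.05 = 2.5725
  3.2 * 0.28 = 0.896
Sum = 3.7336 + 8.2264 + 4.8231 + 2.5725 + 0.896 = 20.2516
Step 3: Take the p-th root:
||f||_1 = (20.2516)^(1/1) = 20.2516


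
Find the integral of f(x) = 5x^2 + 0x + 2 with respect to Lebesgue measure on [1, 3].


The Lebesgue integral of a Riemann-integrable function agrees with the Riemann integral.
Antiderivative F(x) = (5/3)x^3 + (0/2)x^2 + 2x
F(3) = (5/3)*3^3 + (0/2)*3^2 + 2*3
     = (5/3)*27 + (0/2)*9 + 2*3
     = 45 + 0.0 + 6
     = 51
F(1) = 3.666667
Integral = F(3) - F(1) = 51 - 3.666667 = 47.333333


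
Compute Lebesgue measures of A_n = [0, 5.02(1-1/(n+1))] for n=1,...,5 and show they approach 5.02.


By continuity of measure from below: if A_n increases to A, then m(A_n) -> m(A).
Here A = [0, 5.02], so m(A) = 5.02
Step 1: a_1 = 5.02*(1 - 1/2) = 2.51, m(A_1) = 2.51
Step 2: a_2 = 5.02*(1 - 1/3) = 3.3467, m(A_2) = 3.3467
Step 3: a_3 = 5.02*(1 - 1/4) = 3.765, m(A_3) = 3.765
Step 4: a_4 = 5.02*(1 - 1/5) = 4.016, m(A_4) = 4.016
Step 5: a_5 = 5.02*(1 - 1/6) = 4.1833, m(A_5) = 4.1833
Limit: m(A_n) -> m([0,5.02]) = 5.02


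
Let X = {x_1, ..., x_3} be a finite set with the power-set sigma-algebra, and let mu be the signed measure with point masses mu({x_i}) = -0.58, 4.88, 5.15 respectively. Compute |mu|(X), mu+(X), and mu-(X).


Step 1: Every measurable set is a union of atoms (the cells / points), so a Hahn decomposition is
  obtained by grouping atoms by sign: P = union of atoms with mu > 0, N = union of the remaining atoms.
  Atoms in P (indices): 2, 3;  atoms in N (indices): 1
  Positive values: 4.88, 5.15
  Negative values: -0.58
Step 2: mu+(X) = mu(P) = sum of positive atom values = 10.03
Step 3: mu-(X) = -mu(N) = sum of |negative atom values| = 0.58
Step 4: |mu|(X) = mu+(X) + mu-(X) = 10.03 + 0.58 = 10.61


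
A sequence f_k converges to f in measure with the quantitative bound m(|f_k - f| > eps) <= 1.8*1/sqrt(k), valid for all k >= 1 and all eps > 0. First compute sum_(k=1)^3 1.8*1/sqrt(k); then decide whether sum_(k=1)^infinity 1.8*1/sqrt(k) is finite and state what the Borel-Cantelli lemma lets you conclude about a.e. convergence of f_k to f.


Step 1: List the terms 1.8*1/sqrt(k) for k = 1 to 3:
  k=1: 1.8
  k=2: 1.272792
  k=3: 1.03923
Step 2: Partial sum = 1.8 + 1.272792 + 1.03923
     = 4.112023
Step 3: The full series sum_(k>=1) 1.8*1/sqrt(k) diverges (p-series with p = 1/2 <= 1; a nonzero constant multiple of a divergent series diverges).
Step 4: The (first) Borel-Cantelli lemma requires a summable sequence of measures, so it does not apply here;
        from this bound alone no conclusion about a.e. convergence can be drawn (convergence in measure still
        gives an a.e.-convergent subsequence, but not a.e. convergence of the whole sequence).
Conclusion: series diverges; Borel-Cantelli is inconclusive about a.e. convergence of f_k.


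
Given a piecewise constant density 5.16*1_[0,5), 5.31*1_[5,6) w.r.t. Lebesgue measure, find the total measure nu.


Integrate each piece of the Radon-Nikodym derivative:
Step 1: integral_0^5 5.16 dx = 5.16*(5-0) = 5.16*5 = 25.8
Step 2: integral_5^6 5.31 dx = 5.31*(6-5) = 5.31*1 = 5.31
Total: 25.8 + 5.31 = 31.11


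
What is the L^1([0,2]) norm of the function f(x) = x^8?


Step 1: ||f||_1 = (integral_0^2 |x^8|^1 dx)^(1/1)
     = (integral_0^2 x^8 dx)^(1/1)
Step 2: integral_0^2 x^8 dx = [x^9/(9)] from 0 to 2 = 2^9/9
     = 512/9 = 56.888889
Step 3: ||f||_1 = (56.888889)^(1/1) = 56.888889


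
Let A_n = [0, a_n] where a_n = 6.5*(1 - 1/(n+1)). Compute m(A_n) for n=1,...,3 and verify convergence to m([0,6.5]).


By continuity of measure from below: if A_n increases to A, then m(A_n) -> m(A).
Here A = [0, 6.5], so m(A) = 6.5
Step 1: a_1 = 6.5*(1 - 1/2) = 3.25, m(A_1) = 3.25
Step 2: a_2 = 6.5*(1 - 1/3) = 4.3333, m(A_2) = 4.3333
Step 3: a_3 = 6.5*(1 - 1/4) = 4.875, m(A_3) = 4.875
Limit: m(A_n) -> m([0,6.5]) = 6.5


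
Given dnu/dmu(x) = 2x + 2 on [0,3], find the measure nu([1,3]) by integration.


nu(A) = integral_A (dnu/dmu) dmu = integral_1^3 (2x + 2) dx
Step 1: Antiderivative F(x) = (2/2)x^2 + 2x
Step 2: F(3) = (2/2)*3^2 + 2*3 = 9 + 6 = 15
Step 3: F(1) = (2/2)*1^2 + 2*1 = 1 + 2 = 3
Step 4: nu([1,3]) = F(3) - F(1) = 15 - 3 = 12


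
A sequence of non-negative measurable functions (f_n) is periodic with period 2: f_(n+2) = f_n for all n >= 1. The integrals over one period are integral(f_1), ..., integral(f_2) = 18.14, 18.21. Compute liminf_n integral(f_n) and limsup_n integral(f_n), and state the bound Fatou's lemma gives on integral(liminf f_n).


The sequence (integral(f_n)) is periodic with period 2, repeating the values 18.14, 18.21 indefinitely.
Step 1: For a periodic sequence, every tail (a_m, a_(m+1), ...) contains all 2 period values infinitely often.
Step 2: Hence inf of every tail = min of the period values = min(18.14, 18.21) = 18.14.
        liminf_n integral(f_n) = sup over m of (inf of tail from m) = 18.14.
Step 3: Similarly sup of every tail = max of the period values = 18.21.
        limsup_n integral(f_n) = 18.21.
Step 4: Fatou's lemma: integral(liminf_n f_n) <= liminf_n integral(f_n) = 18.14.
        So the integral of the pointwise liminf is at most 18.14.


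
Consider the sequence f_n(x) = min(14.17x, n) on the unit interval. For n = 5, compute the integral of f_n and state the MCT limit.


f(x) = 14.17x on [0,1]; f_n(x) = min(14.17x, n). At n = 5:
Step 1: f(x) reaches 5 at x = 5/14.17 = 0.352858
Step 2: integral(f_5) = integral(14.17x, 0, 0.352858) + integral(5, 0.352858, 1)
       = 14.17*0.352858^2/2 + 5*(1 - 0.352858)
       = 0.882145 + 3.235709
       = 4.117855
Step 3: As n -> infinity, f_n increases to f, so by MCT integral(f_n) -> integral(f) = 14.17/2 = 7.085.
Convergence: integral(f_5) = 4.117855 -> 7.085 as n -> infinity


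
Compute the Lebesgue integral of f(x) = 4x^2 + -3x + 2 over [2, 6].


The Lebesgue integral of a Riemann-integrable function agrees with the Riemann integral.
Antiderivative F(x) = (4/3)x^3 + (-3/2)x^2 + 2x
F(6) = (4/3)*6^3 + (-3/2)*6^2 + 2*6
     = (4/3)*216 + (-3/2)*36 + 2*6
     = 288 + -54 + 12
     = 246
F(2) = 8.666667
Integral = F(6) - F(2) = 246 - 8.666667 = 237.333333


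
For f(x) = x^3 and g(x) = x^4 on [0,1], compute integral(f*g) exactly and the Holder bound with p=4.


Step 1: Exact integral of f*g = integral(x^7, 0, 1) = 1/8
     = 0.125
Step 2: Holder bound with p=4, q=1.333333:
  ||f||_p = (integral x^12 dx)^(1/4) = (1/13)^(1/4) = 0.52664
  ||g||_q = (integral x^5.333333 dx)^(1/1.333333) = (1/6.333333)^(1/1.333333) = 0.250482
Step 3: Holder bound = ||f||_p * ||g||_q = 0.52664 * 0.250482 = 0.131914
Verification: 0.125 <= 0.131914 (Holder holds)


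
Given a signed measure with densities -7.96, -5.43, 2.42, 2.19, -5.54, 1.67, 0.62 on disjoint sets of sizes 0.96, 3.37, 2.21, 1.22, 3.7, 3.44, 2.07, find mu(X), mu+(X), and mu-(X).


Step 1: Compute signed measure on each set:
  Set 1: -7.96 * 0.96 = -7.6416
  Set 2: -5.43 * 3.37 = -18.2991
  Set 3: 2.42 * 2.21 = 5.3482
  Set 4: 2.19 * 1.22 = 2.6718
  Set 5: -5.54 * 3.7 = -20.498
  Set 6: 1.67 * 3.44 = 5.7448
  Set 7: 0.62 * 2.07 = 1.2834
Step 2: Total signed measure = (-7.6416) + (-18.2991) + (5.3482) + (2.6718) + (-20.498) + (5.7448) + (1.2834)
     = -31.3905
Step 3: Positive part mu+(X) = sum of positive contributions = 15.0482
Step 4: Negative part mu-(X) = |sum of negative contributions| = 46.4387


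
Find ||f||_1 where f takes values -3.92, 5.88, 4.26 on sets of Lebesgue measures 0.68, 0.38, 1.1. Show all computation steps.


Step 1: Compute |f_i|^1 for each value:
  |-3.92|^1 = 3.92
  |5.88|^1 = 5.88
  |4.26|^1 = 4.26
Step 2: Multiply by measures and sum:
  3.92 * 0.68 = 2.6656
  5.88 * 0.38 = 2.2344
  4.26 * 1.1 = 4.686
Sum = 2.6656 + 2.2344 + 4.686 = 9.586
Step 3: Take the p-th root:
||f||_1 = (9.586)^(1/1) = 9.586


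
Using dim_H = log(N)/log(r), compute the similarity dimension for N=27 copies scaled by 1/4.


For a self-similar set with N copies scaled by 1/r:
dim_H = log(N)/log(r) = log(27)/log(4)
= 3.295837/1.386294
= 2.377444


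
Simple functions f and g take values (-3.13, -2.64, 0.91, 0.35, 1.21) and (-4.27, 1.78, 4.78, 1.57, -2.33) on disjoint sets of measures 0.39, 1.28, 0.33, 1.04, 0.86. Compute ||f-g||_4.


Step 1: Compute differences f_i - g_i:
  -3.13 - -4.27 = 1.14
  -2.64 - 1.78 = -4.42
  0.91 - 4.78 = -3.87
  0.35 - 1.57 = -1.22
  1.21 - -2.33 = 3.54
Step 2: Compute |diff|^4 * measure for each set:
  |1.14|^4 * 0.39 = 1.68896 * 0.39 = 0.658694
  |-4.42|^4 * 1.28 = 381.670925 * 1.28 = 488.538784
  |-3.87|^4 * 0.33 = 224.307534 * 0.33 = 74.021486
  |-1.22|^4 * 1.04 = 2.215335 * 1.04 = 2.303948
  |3.54|^4 * 0.86 = 157.040999 * 0.86 = 135.055259
Step 3: Sum = 700.578171
Step 4: ||f-g||_4 = (700.578171)^(1/4) = 5.144749


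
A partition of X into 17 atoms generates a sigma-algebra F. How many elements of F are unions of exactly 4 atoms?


Each element of F is a union of some subset of the 17 atoms.
Elements that are unions of exactly 4 atoms correspond to 4-element subsets of the 17 atoms.
Count = C(17, 4) = 17! / (4! * 13!) = 2380.


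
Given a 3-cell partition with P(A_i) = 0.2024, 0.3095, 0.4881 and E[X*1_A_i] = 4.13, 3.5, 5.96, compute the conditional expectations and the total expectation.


For each cell A_i: E[X|A_i] = E[X*1_A_i] / P(A_i)
Step 1: E[X|A_1] = 4.13 / 0.2024 = 20.405138
Step 2: E[X|A_2] = 3.5 / 0.3095 = 11.308562
Step 3: E[X|A_3] = 5.96 / 0.4881 = 12.210613
Verification: E[X] = sum E[X*1_A_i] = 4.13 + 3.5 + 5.96 = 13.59


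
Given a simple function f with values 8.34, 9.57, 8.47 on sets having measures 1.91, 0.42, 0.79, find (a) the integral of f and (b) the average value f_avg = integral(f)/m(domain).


Step 1: Integral = sum(value_i * measure_i)
= 8.34*1.91 + 9.57*0.42 + 8.47*0.79
= 15.9294 + 4.0194 + 6.6913
= 26.6401
Step 2: Total measure of domain = 1.91 + 0.42 + 0.79 = 3.12
Step 3: Average value = 26.6401 / 3.12 = 8.538494


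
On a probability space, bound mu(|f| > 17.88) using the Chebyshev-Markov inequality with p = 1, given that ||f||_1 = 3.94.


Chebyshev/Markov inequality: mu(|f| > eps) <= (||f||_p / eps)^p
Step 1: ||f||_1 / eps = 3.94 / 17.88 = 0.220358
Step 2: Raise to power p = 1:
  (0.220358)^1 = 0.220358
Step 3: Therefore mu(|f| > 17.88) <= 0.220358


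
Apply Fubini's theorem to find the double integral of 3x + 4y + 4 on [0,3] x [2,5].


By Fubini, integrate in x first, then y.
Step 1: Fix y, integrate over x in [0,3]:
  integral(3x + 4y + 4, x=0..3)
  = 3*(3^2 - 0^2)/2 + (4y + 4)*(3 - 0)
  = 13.5 + (4y + 4)*3
  = 13.5 + 12y + 12
  = 25.5 + 12y
Step 2: Integrate over y in [2,5]:
  integral(25.5 + 12y, y=2..5)
  = 25.5*3 + 12*(5^2 - 2^2)/2
  = 76.5 + 126
  = 202.5


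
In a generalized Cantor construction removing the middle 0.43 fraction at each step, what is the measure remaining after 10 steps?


Step 1: At each step, fraction remaining = 1 - 0.43 = 0.57
Step 2: After 10 steps, measure = (0.57)^10
Result = 0.00362


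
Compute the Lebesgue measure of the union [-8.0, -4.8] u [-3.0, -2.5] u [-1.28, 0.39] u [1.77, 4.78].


For pairwise disjoint intervals, m(union) = sum of lengths.
= (-4.8 - -8.0) + (-2.5 - -3.0) + (0.39 - -1.28) + (4.78 - 1.77)
= 3.2 + 0.5 + 1.67 + 3.01
= 8.38


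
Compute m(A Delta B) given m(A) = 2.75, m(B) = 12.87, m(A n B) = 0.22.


m(A Delta B) = m(A) + m(B) - 2*m(A n B)
= 2.75 + 12.87 - 2*0.22
= 2.75 + 12.87 - 0.44
= 15.18


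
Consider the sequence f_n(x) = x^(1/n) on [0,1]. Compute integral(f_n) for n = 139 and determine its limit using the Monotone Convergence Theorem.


At n = 139: f_139(x) = x^(1/139).
Step 1: integral(x^(1/139), 0, 1) = [x^(1/139+1) / (1/139+1)] from 0 to 1
     = 1 / (1/139 + 1) = 1 / ((139+1)/139) = 139/(139+1)
     = 139/140 = 0.992857
Step 2: As n -> infinity, f_n(x) = x^(1/n) -> 1 for x in (0,1], and f_n is increasing in n.
By MCT, lim_n integral(f_n) = integral(lim_n f_n) = integral(1, 0, 1) = 1.
Step 3: Verify convergence: 139/140 = 0.992857 -> 1


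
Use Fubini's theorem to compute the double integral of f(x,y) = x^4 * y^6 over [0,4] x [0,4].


By Fubini's theorem, the double integral factors as a product of single integrals:
Step 1: integral_0^4 x^4 dx = [x^5/5] from 0 to 4
     = 4^5/5 = 204.8
Step 2: integral_0^4 y^6 dy = [y^7/7] from 0 to 4
     = 4^7/7 = 2340.571429
Step 3: Double integral = 204.8 * 2340.571429 = 479349.028571


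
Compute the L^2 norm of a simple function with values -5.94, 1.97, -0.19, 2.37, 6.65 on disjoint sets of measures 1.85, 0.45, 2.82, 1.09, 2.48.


Step 1: Compute |f_i|^2 for each value:
  |-5.94|^2 = 35.2836
  |1.97|^2 = 3.8809
  |-0.19|^2 = 0.0361
  |2.37|^2 = 5.6169
  |6.65|^2 = 44.2225
Step 2: Multiply by measures and sum:
  35.2836 * 1.85 = 65.27466
  3.8809 * 0.45 = 1.746405
  0.0361 * 2.82 = 0.101802
  5.6169 * 1.09 = 6.122421
  44.2225 * 2.48 = 109.6718
Sum = 65.27466 + 1.746405 + 0.101802 + 6.122421 + 109.6718 = 182.917088
Step 3: Take the p-th root:
||f||_2 = (182.917088)^(1/2) = 13.524684


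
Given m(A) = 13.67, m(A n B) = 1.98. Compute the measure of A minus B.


m(A \ B) = m(A) - m(A n B)
= 13.67 - 1.98
= 11.69


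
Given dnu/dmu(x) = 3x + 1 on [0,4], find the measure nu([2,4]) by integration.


nu(A) = integral_A (dnu/dmu) dmu = integral_2^4 (3x + 1) dx
Step 1: Antiderivative F(x) = (3/2)x^2 + 1x
Step 2: F(4) = (3/2)*4^2 + 1*4 = 24 + 4 = 28
Step 3: F(2) = (3/2)*2^2 + 1*2 = 6 + 2 = 8
Step 4: nu([2,4]) = F(4) - F(2) = 28 - 8 = 20


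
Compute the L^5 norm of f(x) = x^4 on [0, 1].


Step 1: ||f||_5 = (integral_0^1 |x^4|^5 dx)^(1/5)
     = (integral_0^1 x^20 dx)^(1/5)
Step 2: integral_0^1 x^20 dx = [x^21/(21)] from 0 to 1 = 1^21/21
     = 1/21 = 0.047619
Step 3: ||f||_5 = (0.047619)^(1/5) = 0.543946


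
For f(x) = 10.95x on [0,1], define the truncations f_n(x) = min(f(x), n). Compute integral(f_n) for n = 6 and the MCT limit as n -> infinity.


f(x) = 10.95x on [0,1]; f_n(x) = min(10.95x, n). At n = 6:
Step 1: f(x) reaches 6 at x = 6/10.95 = 0.547945
Step 2: integral(f_6) = integral(10.95x, 0, 0.547945) + integral(6, 0.547945, 1)
       = 10.95*0.547945^2/2 + 6*(1 - 0.547945)
       = 1.643836 + 2.712329
       = 4.356164
Step 3: As n -> infinity, f_n increases to f, so by MCT integral(f_n) -> integral(f) = 10.95/2 = 5.475.
Convergence: integral(f_6) = 4.356164 -> 5.475 as n -> infinity


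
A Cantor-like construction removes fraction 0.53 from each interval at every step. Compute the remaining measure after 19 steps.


Step 1: At each step, fraction remaining = 1 - 0.53 = 0.47
Step 2: After 19 steps, measure = (0.47)^19
Result = 5.886529e-07


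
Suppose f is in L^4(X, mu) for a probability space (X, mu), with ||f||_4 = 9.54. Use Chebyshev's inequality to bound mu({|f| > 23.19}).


Chebyshev/Markov inequality: mu(|f| > eps) <= (||f||_p / eps)^p
Step 1: ||f||_4 / eps = 9.54 / 23.19 = 0.411384
Step 2: Raise to power p = 4:
  (0.411384)^4 = 0.028641
Step 3: Therefore mu(|f| > 23.19) <= 0.028641


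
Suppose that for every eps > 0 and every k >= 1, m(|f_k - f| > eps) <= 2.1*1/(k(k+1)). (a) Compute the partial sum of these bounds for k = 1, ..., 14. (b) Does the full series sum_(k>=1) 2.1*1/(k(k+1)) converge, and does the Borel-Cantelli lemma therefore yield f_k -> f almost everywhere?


Step 1: List the terms 2.1*1/(k(k+1)) for k = 1 to 14:
  k=1: 1.05
  k=2: 0.35
  k=3: 0.175
  k=4: 0.105
  k=5: 0.07
  k=6: 0.05
  k=7: 0.0375
  k=8: 0.029167
  k=9: 0.023333
  k=10: 0.019091
  k=11: 0.015909
  k=12: 0.013462
  k=13: 0.011538
  k=14: 0.01
Step 2: Partial sum = 1.05 + 0.35 + 0.175 + 0.105 + 0.07 + 0.05 + 0.0375 + 0.029167 + 0.023333 + 0.019091 + 0.015909 + 0.013462 + 0.011538 + 0.01
     = 1.96
Step 3: The full series sum_(k>=1) 2.1*1/(k(k+1)) converges (telescoping series sum 1/(k(k+1)) = 1; a constant multiple of a convergent series converges).
Step 4: Fix eps > 0. Since sum_k m(|f_k - f| > eps) < infinity, the Borel-Cantelli lemma gives
        m(limsup_k {|f_k - f| > eps}) = 0, i.e. for a.e. x, |f_k(x) - f(x)| <= eps for all large k.
        Applying this with eps = 1/j for j = 1, 2, ... and intersecting the countably many full-measure sets,
        for a.e. x we get limsup_k |f_k(x) - f(x)| <= 1/j for every j, hence f_k -> f almost everywhere.
Conclusion: series converges; Borel-Cantelli yields f_k -> f a.e.
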